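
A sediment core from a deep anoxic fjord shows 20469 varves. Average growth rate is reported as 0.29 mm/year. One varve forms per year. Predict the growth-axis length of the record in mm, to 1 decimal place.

5936.0 mm

The record spans 20469 years at 0.29 mm per year.
20469 years at 0.29 mm/year gives 0.29 × 20469 = 5936.0 mm.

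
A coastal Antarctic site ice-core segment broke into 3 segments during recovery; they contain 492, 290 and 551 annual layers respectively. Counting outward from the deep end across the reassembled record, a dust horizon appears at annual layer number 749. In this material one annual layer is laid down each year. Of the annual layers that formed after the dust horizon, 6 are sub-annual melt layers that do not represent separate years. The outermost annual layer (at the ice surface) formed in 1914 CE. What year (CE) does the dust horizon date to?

1336 CE

Total annual layers = 492 + 290 + 551 = 1333.
1333 − 749 = 584 annual layers lie beyond the dust horizon toward the ice surface.
584 − 6 false = 578 true annual layers after the dust horizon.
1914 − 578 = 1336 CE.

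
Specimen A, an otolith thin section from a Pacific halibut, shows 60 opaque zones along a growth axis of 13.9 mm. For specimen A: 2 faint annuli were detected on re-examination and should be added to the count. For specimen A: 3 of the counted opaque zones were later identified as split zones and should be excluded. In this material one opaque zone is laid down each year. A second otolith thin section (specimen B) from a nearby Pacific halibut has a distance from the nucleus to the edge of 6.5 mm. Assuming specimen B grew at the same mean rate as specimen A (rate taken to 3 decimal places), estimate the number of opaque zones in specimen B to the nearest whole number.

Specimen A: true opaque zone count = 60 − 3 + 2 = 59.
A: 13.9 mm over 59 years gives 13.9 / 59 ≈ 0.236 mm/year.
Specimen B: 6.5 mm / 0.236 mm per year = 27.54 years ≈ 28 opaque zones.

28 opaque zones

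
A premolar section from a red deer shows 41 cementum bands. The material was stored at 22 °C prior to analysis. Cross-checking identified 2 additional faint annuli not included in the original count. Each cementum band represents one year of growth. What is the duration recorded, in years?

43 years

After corrections the count is 41 + 2 = 43 cementum bands.
With a one-to-one cementum band periodicity this is 43 years.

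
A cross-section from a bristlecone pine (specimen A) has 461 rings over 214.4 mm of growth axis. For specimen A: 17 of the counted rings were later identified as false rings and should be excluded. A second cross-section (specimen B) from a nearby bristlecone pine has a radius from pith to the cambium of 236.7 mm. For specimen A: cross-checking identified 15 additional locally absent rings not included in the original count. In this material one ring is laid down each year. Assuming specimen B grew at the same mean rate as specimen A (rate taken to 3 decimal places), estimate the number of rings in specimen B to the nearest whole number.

Specimen A: true ring count = 461 − 17 + 15 = 459.
A: Mean rate = 214.4 mm / 459 years ≈ 0.467 mm/year.
For B, 236.7 / 0.467 = 506.85 years ≈ 507 rings.

507 rings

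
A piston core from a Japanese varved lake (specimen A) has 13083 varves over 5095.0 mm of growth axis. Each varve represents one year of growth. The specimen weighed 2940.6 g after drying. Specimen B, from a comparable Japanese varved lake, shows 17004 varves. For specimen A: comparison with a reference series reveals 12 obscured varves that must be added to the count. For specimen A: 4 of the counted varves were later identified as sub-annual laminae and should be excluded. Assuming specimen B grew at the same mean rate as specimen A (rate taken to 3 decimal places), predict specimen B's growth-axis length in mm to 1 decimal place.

6614.6 mm

Specimen A: adjusted count: 13083 − 4 + 12 = 13091 varves.
A: Mean rate = 5095.0 mm / 13091 years ≈ 0.389 mm/yr.
B's length ≈ 0.389 × 17004 = 6614.6 mm.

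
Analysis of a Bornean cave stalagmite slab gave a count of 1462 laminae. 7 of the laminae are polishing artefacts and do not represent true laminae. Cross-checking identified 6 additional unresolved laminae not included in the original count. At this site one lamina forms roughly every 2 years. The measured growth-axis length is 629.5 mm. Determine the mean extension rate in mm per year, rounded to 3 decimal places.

0.215 mm per year

Adjusted count: 1462 − 7 + 6 = 1461 laminae.
Multiplying by 2 years per lamina: 1461 × 2 = 2922 years.
Extension rate ≈ 629.5 / 2922 = 0.215 mm per year.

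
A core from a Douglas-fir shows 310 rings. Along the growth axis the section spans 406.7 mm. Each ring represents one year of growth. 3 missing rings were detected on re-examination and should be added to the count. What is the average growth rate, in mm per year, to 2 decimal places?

1.30 mm per year

True ring count = 310 + 3 = 313.
Mean rate = 406.7 mm / 313 years ≈ 1.30 mm per year.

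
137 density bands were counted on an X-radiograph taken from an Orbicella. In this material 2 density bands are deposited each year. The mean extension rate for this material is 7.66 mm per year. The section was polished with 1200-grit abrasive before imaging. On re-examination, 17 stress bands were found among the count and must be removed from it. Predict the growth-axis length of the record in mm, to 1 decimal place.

Correcting the raw count gives 137 − 17 = 120 true density bands.
With 2 density bands per year, 120 / 2 = 60 years.
Length ≈ 7.66 × 60 = 459.6 mm.

459.6 mm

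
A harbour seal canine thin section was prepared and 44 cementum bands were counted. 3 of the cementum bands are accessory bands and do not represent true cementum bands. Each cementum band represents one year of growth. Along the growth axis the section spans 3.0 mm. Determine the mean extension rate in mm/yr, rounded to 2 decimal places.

True cementum band count = 44 − 3 = 41.
3.0 mm over 41 years gives 3.0 / 41 ≈ 0.07 mm/yr.

0.07 mm/yr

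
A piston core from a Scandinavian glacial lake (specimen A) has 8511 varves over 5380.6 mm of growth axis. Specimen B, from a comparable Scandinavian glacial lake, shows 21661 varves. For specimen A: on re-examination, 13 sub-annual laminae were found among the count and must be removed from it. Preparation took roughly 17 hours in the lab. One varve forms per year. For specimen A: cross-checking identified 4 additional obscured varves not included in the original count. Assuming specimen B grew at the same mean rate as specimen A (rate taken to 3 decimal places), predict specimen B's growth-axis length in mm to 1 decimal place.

Specimen A: adjusted count: 8511 − 13 + 4 = 8502 varves.
A: Mean rate = 5380.6 mm / 8502 years ≈ 0.633 mm/year.
Length of B = 0.633 × 21661 = 13711.4 mm.

13711.4 mm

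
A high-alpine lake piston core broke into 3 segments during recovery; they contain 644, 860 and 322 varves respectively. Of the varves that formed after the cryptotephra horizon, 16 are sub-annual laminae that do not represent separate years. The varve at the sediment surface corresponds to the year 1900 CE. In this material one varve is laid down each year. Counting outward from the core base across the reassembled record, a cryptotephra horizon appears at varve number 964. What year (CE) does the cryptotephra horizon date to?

1054 CE

Total varves = 644 + 860 + 322 = 1826.
The cryptotephra horizon sits at varve 964 from the core base, so 1826 − 964 = 862 varves formed after it.
862 − 16 false = 846 true varves after the cryptotephra horizon.
The varve at the sediment surface is 1900 CE, so the cryptotephra horizon dates to 1900 − 846 = 1054 CE.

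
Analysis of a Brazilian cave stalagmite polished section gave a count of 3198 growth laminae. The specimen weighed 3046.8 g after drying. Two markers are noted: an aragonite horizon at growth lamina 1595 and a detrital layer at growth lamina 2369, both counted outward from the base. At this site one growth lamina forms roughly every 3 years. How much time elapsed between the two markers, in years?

2322 years

Separation: 2369 − 1595 = 774 growth laminae.
Multiplying by 3 years per growth lamina: 774 × 3 = 2322 years.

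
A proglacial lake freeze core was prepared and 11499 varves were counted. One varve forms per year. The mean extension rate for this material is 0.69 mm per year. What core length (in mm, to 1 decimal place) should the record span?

7934.3 mm

The record spans 11499 years at 0.69 mm per year.
Length ≈ 0.69 × 11499 = 7934.3 mm.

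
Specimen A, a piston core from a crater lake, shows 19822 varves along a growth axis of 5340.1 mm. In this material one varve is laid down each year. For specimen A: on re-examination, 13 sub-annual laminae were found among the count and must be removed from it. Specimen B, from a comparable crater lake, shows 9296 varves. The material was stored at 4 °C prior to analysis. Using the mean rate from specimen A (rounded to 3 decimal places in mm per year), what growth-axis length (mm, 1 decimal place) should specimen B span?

Specimen A: true varve count = 19822 − 13 = 19809.
A: Extension rate ≈ 5340.1 / 19809 = 0.270 mm/yr.
B's length ≈ 0.270 × 9296 = 2509.9 mm.

2509.9 mm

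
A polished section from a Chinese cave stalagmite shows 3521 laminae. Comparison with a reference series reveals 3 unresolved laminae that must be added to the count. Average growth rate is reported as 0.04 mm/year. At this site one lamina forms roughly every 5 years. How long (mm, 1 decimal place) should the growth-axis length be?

True lamina count = 3521 + 3 = 3524.
Multiplying by 5 years per lamina: 3524 × 5 = 17620 years.
Length ≈ 0.04 × 17620 = 704.8 mm.

704.8 mm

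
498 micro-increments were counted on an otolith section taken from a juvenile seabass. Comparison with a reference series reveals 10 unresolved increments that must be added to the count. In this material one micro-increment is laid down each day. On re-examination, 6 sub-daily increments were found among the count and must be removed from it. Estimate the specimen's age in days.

502 days

Correcting the raw count gives 498 − 6 + 10 = 502 true micro-increments.
One micro-increment per day makes the duration 502 days.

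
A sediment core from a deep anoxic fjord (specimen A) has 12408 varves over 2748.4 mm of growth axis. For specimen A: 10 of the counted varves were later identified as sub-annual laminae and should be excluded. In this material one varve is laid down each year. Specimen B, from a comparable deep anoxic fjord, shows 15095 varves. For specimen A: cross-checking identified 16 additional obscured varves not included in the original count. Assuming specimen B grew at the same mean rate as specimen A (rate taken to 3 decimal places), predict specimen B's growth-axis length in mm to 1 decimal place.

Specimen A: after corrections the count is 12408 − 10 + 16 = 12414 varves.
A: Mean rate = 2748.4 mm / 12414 years ≈ 0.221 mm/year.
For B, 0.221 mm/year × 15095 years = 3336.0 mm.

3336.0 mm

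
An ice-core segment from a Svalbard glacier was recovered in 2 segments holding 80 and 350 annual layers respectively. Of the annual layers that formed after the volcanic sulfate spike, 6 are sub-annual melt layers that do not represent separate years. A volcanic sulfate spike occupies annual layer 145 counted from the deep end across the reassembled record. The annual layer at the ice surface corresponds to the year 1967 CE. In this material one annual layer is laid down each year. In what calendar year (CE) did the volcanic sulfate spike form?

Total annual layers = 80 + 350 = 430.
Between annual layer 145 and the ice surface there are 430 − 145 = 285 annual layers.
285 − 6 false = 279 true annual layers after the volcanic sulfate spike.
1967 − 279 = 1688 CE.

1688 CE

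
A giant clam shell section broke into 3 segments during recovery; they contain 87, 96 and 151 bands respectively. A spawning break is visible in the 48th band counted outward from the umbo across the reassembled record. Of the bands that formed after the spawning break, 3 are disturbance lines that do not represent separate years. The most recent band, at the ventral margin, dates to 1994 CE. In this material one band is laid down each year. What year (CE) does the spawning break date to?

1711 CE

Total bands = 87 + 96 + 151 = 334.
Between band 48 and the ventral margin there are 334 − 48 = 286 bands.
Removing the 3 false bands leaves 286 − 3 = 283 true bands beyond the spawning break.
Counting back 283 years from 1994 CE places the spawning break in 1994 − 283 = 1711 CE.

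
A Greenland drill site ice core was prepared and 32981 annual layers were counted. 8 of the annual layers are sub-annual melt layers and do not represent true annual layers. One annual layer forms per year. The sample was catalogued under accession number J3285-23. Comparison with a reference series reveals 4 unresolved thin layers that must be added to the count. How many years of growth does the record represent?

Correcting the raw count gives 32981 − 8 + 4 = 32977 true annual layers.
One annual layer per year makes the duration 32977 years.

32977 years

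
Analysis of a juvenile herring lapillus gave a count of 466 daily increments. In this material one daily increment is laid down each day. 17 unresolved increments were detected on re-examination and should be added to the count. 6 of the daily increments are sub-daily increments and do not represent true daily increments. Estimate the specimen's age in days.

477 days

True daily increment count = 466 − 6 + 17 = 477.
One daily increment per day makes the duration 477 days.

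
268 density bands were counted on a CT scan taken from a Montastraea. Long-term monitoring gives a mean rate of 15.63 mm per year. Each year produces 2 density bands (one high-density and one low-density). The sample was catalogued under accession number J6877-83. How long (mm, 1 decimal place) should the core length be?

2094.4 mm

With 2 density bands per year, 268 / 2 = 134 years.
Predicted length = 15.63 mm/year × 134 years = 2094.4 mm.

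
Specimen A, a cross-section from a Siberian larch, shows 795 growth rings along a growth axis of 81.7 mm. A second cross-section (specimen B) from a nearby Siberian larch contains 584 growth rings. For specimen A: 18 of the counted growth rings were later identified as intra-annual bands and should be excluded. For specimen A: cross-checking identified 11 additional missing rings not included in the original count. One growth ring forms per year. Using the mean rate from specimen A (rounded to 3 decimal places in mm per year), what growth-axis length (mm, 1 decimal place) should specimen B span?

Specimen A: adjusted count: 795 − 18 + 11 = 788 growth rings.
A: Mean rate = 81.7 mm / 788 years ≈ 0.104 mm per year.
B's length ≈ 0.104 × 584 = 60.7 mm.

60.7 mm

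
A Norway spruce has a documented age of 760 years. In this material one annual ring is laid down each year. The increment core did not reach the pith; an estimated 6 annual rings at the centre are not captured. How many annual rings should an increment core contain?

At one annual ring per year, 760 years correspond to 760 annual rings.
Less the 6 uncaptured annual rings: 760 − 6 = 754.

754 annual rings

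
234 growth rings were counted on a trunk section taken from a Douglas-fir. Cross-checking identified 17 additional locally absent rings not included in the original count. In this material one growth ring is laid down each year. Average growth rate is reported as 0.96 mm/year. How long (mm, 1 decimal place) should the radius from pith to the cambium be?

241.0 mm

Adjusted count: 234 + 17 = 251 growth rings.
Length ≈ 0.96 × 251 = 241.0 mm.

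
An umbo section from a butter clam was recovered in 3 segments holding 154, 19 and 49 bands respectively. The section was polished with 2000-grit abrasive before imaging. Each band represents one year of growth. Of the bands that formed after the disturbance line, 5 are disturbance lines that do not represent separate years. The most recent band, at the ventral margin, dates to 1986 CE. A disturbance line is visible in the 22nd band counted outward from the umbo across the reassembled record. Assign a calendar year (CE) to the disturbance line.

1791 CE

Total bands = 154 + 19 + 49 = 222.
222 − 22 = 200 bands lie beyond the disturbance line toward the ventral margin.
Removing the 5 false bands leaves 200 − 5 = 195 true bands beyond the disturbance line.
1986 − 195 = 1791 CE.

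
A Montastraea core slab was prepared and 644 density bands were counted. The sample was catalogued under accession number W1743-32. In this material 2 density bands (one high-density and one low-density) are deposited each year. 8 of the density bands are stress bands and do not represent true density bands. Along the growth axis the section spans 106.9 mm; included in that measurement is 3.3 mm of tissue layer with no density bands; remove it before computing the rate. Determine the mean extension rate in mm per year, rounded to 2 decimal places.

Adjusted count: 644 − 8 = 636 density bands.
Dividing by 2 density bands per year: 636 / 2 = 318 years.
Removing the 3.3 mm offcut leaves 106.9 − 3.3 = 103.6 mm.
Extension rate ≈ 103.6 / 318 = 0.33 mm per year.

0.33 mm per year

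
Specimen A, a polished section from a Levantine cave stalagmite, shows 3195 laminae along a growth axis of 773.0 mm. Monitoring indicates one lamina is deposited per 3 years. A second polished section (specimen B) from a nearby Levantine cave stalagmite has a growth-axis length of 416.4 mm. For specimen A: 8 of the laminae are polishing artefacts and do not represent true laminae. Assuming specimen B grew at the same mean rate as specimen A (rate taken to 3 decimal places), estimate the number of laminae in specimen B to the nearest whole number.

Specimen A: adjusted count: 3195 − 8 = 3187 laminae.
Specimen A: 3187 laminae at 3 years each span 3187 × 3 = 9561 years.
A: Mean rate = 773.0 mm / 9561 years ≈ 0.081 mm/year.
Specimen B: 416.4 mm / 0.081 mm per year = 5140.74 years; at 3 years per lamina that is 5140.74 / 3 ≈ 1714 laminae.

1714 laminae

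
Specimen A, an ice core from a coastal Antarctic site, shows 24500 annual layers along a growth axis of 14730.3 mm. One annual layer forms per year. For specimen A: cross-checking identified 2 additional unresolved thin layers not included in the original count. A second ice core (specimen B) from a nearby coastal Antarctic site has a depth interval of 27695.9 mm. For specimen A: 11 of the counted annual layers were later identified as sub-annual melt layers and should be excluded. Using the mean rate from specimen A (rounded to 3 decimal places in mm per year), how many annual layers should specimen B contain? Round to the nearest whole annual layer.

46083 annual layers

Specimen A: after corrections the count is 24500 − 11 + 2 = 24491 annual layers.
A: Extension rate ≈ 14730.3 / 24491 = 0.601 mm/yr.
For B, 27695.9 / 0.601 = 46083.03 years ≈ 46083 annual layers.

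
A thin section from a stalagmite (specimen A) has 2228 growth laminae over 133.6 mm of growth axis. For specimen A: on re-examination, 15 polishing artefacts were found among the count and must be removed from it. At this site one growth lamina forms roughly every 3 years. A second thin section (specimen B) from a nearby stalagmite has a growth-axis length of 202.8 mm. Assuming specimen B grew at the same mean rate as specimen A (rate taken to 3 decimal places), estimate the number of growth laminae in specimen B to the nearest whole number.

Specimen A: adjusted count: 2228 − 15 = 2213 growth laminae.
Specimen A: at 3 years per growth lamina, 2213 × 3 = 6639 years.
A: Extension rate ≈ 133.6 / 6639 = 0.020 mm/yr.
Specimen B: 202.8 mm / 0.020 mm per year = 10140.00 years; at 3 years per growth lamina that is 10140.00 / 3 ≈ 3380 growth laminae.

3380 growth laminae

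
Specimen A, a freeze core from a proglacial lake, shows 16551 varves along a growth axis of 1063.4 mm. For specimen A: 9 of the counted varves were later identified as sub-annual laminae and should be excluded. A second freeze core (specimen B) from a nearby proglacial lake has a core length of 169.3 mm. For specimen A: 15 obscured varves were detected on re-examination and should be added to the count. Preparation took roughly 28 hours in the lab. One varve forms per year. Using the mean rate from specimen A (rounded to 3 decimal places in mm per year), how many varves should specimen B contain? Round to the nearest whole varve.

Specimen A: after corrections the count is 16551 − 9 + 15 = 16557 varves.
A: 1063.4 mm over 16557 years gives 1063.4 / 16557 ≈ 0.064 mm per year.
B spans 169.3 / 0.064 = 2645.31 years ≈ 2645 varves.

2645 varves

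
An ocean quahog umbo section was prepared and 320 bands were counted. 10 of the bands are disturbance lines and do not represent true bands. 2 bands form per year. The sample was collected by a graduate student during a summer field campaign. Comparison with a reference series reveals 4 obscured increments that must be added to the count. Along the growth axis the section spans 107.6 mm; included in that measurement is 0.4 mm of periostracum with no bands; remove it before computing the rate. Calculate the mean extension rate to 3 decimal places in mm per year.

0.683 mm per year

Correcting the raw count gives 320 − 10 + 4 = 314 true bands.
Dividing by 2 bands per year: 314 / 2 = 157 years.
Net length = 107.6 − 0.4 = 107.2 mm.
107.2 mm over 157 years gives 107.2 / 157 ≈ 0.683 mm per year.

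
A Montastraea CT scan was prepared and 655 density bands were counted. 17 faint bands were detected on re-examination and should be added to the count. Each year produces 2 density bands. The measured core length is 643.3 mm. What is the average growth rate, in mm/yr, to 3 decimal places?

After corrections the count is 655 + 17 = 672 density bands.
672 density bands at 2 per year is 672 / 2 = 336 years.
643.3 mm over 336 years gives 643.3 / 336 ≈ 1.915 mm/yr.

1.915 mm/yr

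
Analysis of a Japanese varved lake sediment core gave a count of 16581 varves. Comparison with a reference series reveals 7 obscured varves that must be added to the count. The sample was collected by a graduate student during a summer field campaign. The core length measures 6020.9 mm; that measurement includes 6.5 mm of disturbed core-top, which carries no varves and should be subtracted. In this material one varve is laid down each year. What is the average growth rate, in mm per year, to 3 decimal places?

0.363 mm per year

After corrections the count is 16581 + 7 = 16588 varves.
The growth record spans 6020.9 − 6.5 = 6014.4 mm.
Mean rate = 6014.4 mm / 16588 years ≈ 0.363 mm per year.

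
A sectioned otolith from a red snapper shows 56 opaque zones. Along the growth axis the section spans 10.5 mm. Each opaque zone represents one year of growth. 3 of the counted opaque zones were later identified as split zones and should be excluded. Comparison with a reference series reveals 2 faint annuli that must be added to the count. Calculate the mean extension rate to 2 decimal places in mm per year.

0.19 mm per year

Adjusted count: 56 − 3 + 2 = 55 opaque zones.
Extension rate ≈ 10.5 / 55 = 0.19 mm per year.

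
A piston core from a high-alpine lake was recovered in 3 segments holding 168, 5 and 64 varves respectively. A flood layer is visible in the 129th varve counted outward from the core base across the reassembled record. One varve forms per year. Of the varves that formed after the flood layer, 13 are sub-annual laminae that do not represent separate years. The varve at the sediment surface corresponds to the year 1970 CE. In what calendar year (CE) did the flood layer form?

Total varves = 168 + 5 + 64 = 237.
Between varve 129 and the sediment surface there are 237 − 129 = 108 varves.
108 − 13 false = 95 true varves after the flood layer.
The varve at the sediment surface is 1970 CE, so the flood layer dates to 1970 − 95 = 1875 CE.

1875 CE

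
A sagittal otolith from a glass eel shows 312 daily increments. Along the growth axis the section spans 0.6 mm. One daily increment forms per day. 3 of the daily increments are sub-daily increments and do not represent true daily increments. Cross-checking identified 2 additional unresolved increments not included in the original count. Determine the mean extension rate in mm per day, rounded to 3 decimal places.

0.002 mm per day

Adjusted count: 312 − 3 + 2 = 311 daily increments.
Extension rate ≈ 0.6 / 311 = 0.002 mm per day.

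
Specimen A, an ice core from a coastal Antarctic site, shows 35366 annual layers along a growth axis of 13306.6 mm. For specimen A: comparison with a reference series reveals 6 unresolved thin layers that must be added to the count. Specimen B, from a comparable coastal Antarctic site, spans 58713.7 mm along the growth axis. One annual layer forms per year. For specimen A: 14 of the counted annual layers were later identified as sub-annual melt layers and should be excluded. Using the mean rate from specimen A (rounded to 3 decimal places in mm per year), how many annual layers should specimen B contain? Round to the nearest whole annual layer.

Specimen A: true annual layer count = 35366 − 14 + 6 = 35358.
A: 13306.6 mm over 35358 years gives 13306.6 / 35358 ≈ 0.376 mm per year.
For B, 58713.7 / 0.376 = 156153.46 years ≈ 156153 annual layers.

156153 annual layers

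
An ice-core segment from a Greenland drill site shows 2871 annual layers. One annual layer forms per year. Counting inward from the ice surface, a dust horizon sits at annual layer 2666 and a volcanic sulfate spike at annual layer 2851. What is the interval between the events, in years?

185 yr

Separation: 2851 − 2666 = 185 annual layers.
That is 185 years at one annual layer per year.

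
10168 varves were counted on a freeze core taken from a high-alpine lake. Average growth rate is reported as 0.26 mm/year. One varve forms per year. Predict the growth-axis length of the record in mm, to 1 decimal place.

2643.7 mm

10168 years of growth are recorded.
10168 years at 0.26 mm/year gives 0.26 × 10168 = 2643.7 mm.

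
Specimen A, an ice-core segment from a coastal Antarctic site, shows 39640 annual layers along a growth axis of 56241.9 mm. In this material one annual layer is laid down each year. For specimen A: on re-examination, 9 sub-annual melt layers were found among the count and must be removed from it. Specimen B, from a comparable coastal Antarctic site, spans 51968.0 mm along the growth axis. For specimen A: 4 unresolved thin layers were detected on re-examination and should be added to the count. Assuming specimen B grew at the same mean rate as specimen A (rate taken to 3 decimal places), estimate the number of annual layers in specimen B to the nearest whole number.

Specimen A: correcting the raw count gives 39640 − 9 + 4 = 39635 true annual layers.
A: 56241.9 mm over 39635 years gives 56241.9 / 39635 ≈ 1.419 mm/yr.
For B, 51968.0 / 1.419 = 36622.97 years ≈ 36623 annual layers.

36623 annual layers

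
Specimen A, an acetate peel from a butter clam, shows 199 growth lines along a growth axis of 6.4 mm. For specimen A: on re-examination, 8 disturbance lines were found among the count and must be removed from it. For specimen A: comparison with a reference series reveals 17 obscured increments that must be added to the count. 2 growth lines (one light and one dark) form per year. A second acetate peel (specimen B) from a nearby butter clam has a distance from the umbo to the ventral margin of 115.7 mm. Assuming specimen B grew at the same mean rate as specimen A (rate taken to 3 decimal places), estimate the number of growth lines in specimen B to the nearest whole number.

Specimen A: true growth line count = 199 − 8 + 17 = 208.
Specimen A: dividing by 2 growth lines per year: 208 / 2 = 104 years.
A: 6.4 mm over 104 years gives 6.4 / 104 ≈ 0.062 mm/yr.
B spans 115.7 / 0.062 = 1866.13 years; at 2 growth lines per year that is 1866.13 × 2 ≈ 3732 growth lines.

3732 growth lines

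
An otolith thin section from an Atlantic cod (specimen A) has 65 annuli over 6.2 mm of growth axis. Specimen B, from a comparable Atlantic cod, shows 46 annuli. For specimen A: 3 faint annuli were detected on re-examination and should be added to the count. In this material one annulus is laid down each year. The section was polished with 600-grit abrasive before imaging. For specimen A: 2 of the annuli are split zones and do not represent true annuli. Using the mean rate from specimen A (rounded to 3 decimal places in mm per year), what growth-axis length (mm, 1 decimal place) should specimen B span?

4.3 mm

Specimen A: adjusted count: 65 − 2 + 3 = 66 annuli.
A: Extension rate ≈ 6.2 / 66 = 0.094 mm/year.
For B, 0.094 mm/year × 46 years = 4.3 mm.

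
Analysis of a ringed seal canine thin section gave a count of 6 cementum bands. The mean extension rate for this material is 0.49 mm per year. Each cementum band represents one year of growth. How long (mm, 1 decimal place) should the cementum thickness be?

2.9 mm

6 years of growth are recorded.
Length ≈ 0.49 × 6 = 2.9 mm.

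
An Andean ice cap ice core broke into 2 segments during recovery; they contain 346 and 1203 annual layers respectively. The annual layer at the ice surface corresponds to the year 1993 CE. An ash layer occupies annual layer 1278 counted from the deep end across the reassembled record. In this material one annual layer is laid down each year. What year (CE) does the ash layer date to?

Total annual layers = 346 + 1203 = 1549.
Between annual layer 1278 and the ice surface there are 1549 − 1278 = 271 annual layers.
1993 − 271 = 1722 CE.

1722 CE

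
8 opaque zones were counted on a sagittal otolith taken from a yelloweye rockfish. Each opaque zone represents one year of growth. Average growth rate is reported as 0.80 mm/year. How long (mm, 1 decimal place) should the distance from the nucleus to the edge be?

6.4 mm

8 years of growth are recorded.
Predicted length = 0.80 mm/year × 8 years = 6.4 mm.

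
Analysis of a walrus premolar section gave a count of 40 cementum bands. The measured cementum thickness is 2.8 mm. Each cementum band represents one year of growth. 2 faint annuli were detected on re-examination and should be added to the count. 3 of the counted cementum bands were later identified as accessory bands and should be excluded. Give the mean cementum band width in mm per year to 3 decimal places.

True cementum band count = 40 − 3 + 2 = 39.
Extension rate ≈ 2.8 / 39 = 0.072 mm per year.

0.072 mm per year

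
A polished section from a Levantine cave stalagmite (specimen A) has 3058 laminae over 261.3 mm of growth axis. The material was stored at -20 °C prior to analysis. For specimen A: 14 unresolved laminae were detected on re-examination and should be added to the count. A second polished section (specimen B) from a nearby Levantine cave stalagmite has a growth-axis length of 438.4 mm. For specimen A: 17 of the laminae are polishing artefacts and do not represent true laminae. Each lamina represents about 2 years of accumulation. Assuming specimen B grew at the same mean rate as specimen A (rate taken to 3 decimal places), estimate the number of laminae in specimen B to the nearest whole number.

Specimen A: true lamina count = 3058 − 17 + 14 = 3055.
Specimen A: at 2 years per lamina, 3055 × 2 = 6110 years.
A: 261.3 mm over 6110 years gives 261.3 / 6110 ≈ 0.043 mm per year.
For B, 438.4 / 0.043 = 10195.35 years; at 2 years per lamina that is 10195.35 / 2 ≈ 5098 laminae.

5098 laminae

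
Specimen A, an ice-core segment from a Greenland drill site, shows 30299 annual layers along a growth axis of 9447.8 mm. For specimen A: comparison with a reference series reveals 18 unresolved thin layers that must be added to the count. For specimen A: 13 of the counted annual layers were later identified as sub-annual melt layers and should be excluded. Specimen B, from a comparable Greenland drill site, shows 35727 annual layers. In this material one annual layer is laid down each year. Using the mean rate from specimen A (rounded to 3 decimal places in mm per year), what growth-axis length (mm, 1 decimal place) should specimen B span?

Specimen A: adjusted count: 30299 − 13 + 18 = 30304 annual layers.
A: Mean rate = 9447.8 mm / 30304 years ≈ 0.312 mm/year.
For B, 0.312 mm/year × 35727 years = 11146.8 mm.

11146.8 mm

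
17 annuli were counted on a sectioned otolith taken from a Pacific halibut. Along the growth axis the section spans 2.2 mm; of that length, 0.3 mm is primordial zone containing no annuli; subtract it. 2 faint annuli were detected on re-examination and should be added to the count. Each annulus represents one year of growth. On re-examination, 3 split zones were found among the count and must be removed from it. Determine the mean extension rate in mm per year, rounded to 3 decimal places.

0.119 mm per year

Adjusted count: 17 − 3 + 2 = 16 annuli.
Removing the 0.3 mm offcut leaves 2.2 − 0.3 = 1.9 mm.
Mean rate = 1.9 mm / 16 years ≈ 0.119 mm per year.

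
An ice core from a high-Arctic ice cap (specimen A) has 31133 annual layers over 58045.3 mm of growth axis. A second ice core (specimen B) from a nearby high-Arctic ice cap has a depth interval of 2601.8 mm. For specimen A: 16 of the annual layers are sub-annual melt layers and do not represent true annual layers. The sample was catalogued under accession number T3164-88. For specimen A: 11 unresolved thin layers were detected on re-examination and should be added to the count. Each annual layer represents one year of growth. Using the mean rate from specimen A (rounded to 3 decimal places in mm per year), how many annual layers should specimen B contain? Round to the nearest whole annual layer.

1395 annual layers

Specimen A: after corrections the count is 31133 − 16 + 11 = 31128 annual layers.
A: Extension rate ≈ 58045.3 / 31128 = 1.865 mm/yr.
Specimen B: 2601.8 mm / 1.865 mm per year = 1395.07 years ≈ 1395 annual layers.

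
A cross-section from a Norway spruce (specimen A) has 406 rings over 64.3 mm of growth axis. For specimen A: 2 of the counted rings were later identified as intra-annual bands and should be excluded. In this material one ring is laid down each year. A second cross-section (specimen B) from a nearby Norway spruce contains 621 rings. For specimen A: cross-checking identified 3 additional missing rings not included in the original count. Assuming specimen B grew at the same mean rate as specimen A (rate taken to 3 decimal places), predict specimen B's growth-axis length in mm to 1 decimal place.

Specimen A: after corrections the count is 406 − 2 + 3 = 407 rings.
A: Extension rate ≈ 64.3 / 407 = 0.158 mm per year.
For B, 0.158 mm/year × 621 years = 98.1 mm.

98.1 mm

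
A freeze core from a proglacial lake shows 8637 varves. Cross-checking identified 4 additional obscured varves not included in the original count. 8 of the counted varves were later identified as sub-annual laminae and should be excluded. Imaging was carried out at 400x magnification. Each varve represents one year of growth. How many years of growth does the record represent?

Correcting the raw count gives 8637 − 8 + 4 = 8633 true varves.
At one varve per year, that is 8633 years.

8633 years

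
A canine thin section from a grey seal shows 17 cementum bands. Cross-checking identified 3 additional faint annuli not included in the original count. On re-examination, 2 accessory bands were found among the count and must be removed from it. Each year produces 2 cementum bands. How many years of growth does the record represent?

9 yr

After corrections the count is 17 − 2 + 3 = 18 cementum bands.
18 cementum bands at 2 per year is 18 / 2 = 9 years.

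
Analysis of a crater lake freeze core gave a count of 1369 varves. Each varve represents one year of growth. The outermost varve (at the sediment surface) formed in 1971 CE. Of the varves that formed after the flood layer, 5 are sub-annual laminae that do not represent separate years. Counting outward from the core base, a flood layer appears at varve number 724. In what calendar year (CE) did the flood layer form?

The flood layer sits at varve 724 from the core base, so 1369 − 724 = 645 varves formed after it.
Excluding 5 false varves: 645 − 5 = 640.
The varve at the sediment surface is 1971 CE, so the flood layer dates to 1971 − 640 = 1331 CE.

1331 CE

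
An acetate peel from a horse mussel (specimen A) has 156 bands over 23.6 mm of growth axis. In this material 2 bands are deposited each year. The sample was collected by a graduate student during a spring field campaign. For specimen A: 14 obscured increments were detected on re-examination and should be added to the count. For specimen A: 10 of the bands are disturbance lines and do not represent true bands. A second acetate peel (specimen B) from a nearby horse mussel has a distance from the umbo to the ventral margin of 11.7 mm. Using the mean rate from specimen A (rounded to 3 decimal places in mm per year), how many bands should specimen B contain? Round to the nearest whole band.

79 bands

Specimen A: after corrections the count is 156 − 10 + 14 = 160 bands.
Specimen A: with 2 bands per year, 160 / 2 = 80 years.
A: Extension rate ≈ 23.6 / 80 = 0.295 mm/yr.
Specimen B: 11.7 mm / 0.295 mm per year = 39.66 years; at 2 bands per year that is 39.66 × 2 ≈ 79 bands.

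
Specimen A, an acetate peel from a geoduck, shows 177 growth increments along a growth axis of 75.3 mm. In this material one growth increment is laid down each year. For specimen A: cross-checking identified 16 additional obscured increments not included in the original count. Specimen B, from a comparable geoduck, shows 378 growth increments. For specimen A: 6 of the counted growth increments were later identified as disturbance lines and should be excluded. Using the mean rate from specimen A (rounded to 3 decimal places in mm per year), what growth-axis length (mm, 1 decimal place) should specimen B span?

152.3 mm

Specimen A: correcting the raw count gives 177 − 6 + 16 = 187 true growth increments.
A: 75.3 mm over 187 years gives 75.3 / 187 ≈ 0.403 mm/year.
B's length ≈ 0.403 × 378 = 152.3 mm.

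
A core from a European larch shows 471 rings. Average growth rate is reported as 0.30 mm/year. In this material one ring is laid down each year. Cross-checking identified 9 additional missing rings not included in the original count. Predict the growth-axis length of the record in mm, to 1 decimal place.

144.0 mm

True ring count = 471 + 9 = 480.
480 years at 0.30 mm/year gives 0.30 × 480 = 144.0 mm.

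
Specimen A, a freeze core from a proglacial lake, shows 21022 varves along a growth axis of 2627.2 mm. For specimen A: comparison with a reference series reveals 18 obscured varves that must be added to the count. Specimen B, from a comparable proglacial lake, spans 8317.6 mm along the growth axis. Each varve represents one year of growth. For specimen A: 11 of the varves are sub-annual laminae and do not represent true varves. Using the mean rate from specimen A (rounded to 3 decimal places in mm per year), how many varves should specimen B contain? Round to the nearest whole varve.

66541 varves

Specimen A: after corrections the count is 21022 − 11 + 18 = 21029 varves.
A: 2627.2 mm over 21029 years gives 2627.2 / 21029 ≈ 0.125 mm per year.
Specimen B: 8317.6 mm / 0.125 mm per year = 66540.80 years ≈ 66541 varves.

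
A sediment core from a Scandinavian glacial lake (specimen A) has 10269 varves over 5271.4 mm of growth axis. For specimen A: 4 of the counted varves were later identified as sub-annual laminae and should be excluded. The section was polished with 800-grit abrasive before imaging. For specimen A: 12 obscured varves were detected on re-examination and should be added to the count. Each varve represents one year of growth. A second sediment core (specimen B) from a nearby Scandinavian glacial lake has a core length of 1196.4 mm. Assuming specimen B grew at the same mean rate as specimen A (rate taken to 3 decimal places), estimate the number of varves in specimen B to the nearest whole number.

Specimen A: after corrections the count is 10269 − 4 + 12 = 10277 varves.
A: Extension rate ≈ 5271.4 / 10277 = 0.513 mm per year.
For B, 1196.4 / 0.513 = 2332.16 years ≈ 2332 varves.

2332 varves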